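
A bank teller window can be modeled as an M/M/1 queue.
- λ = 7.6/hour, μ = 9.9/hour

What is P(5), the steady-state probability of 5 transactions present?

ρ = λ/μ = 7.6/9.9 = 0.76768
P(n) = (1-ρ)ρⁿ
P(5) = (1-0.76768) × 0.76768^5
P(5) = 0.23232 × 0.26663
P(5) = 0.06194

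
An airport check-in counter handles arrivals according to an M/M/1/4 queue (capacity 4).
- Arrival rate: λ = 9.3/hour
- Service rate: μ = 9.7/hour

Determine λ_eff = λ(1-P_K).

ρ = λ/μ = 9.3/9.7 = 0.95876
P₀ = (1-ρ)/(1-ρ^(K+1)) = (1-0.95876)/(1-0.95876^5) = 0.04124/0.1899 = 0.2172
P_K = P₀×ρ^K = 0.2172 × 0.95876^4 = 0.2172 × 0.8450 = 0.1835
λ_eff = λ(1-P_K) = 9.3 × (1 - 0.18352) = 9.3 × 0.81648 = 7.5933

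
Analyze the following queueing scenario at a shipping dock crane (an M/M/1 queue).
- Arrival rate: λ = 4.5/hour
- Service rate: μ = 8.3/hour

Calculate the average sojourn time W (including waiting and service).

First, compute utilization: ρ = λ/μ = 4.5/8.3 = 0.5422
For M/M/1: W = 1/(μ-λ)
W = 1/(8.3-4.5) = 1/3.80
W = 0.2632 hours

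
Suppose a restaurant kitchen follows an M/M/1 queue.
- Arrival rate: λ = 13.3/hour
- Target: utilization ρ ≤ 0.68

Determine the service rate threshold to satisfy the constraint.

ρ = λ/μ, so μ = λ/ρ
μ ≥ 13.3/0.68 = 19.5588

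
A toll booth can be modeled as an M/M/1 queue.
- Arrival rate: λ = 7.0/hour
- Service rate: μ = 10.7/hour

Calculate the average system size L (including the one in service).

ρ = λ/μ = 7.0/10.7 = 0.6542
For M/M/1: L = λ/(μ-λ)
L = 7.0/(10.7-7.0) = 7.0/3.70
L = 1.8919 vehicles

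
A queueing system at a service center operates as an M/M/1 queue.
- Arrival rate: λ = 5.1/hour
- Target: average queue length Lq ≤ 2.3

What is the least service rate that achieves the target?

For M/M/1: Lq = λ²/(μ(μ-λ))
Need Lq ≤ 2.3, i.e. μ(μ-λ) ≥ λ²/2.3
μ² - 5.1μ - 26.01/2.3 ≥ 0  →  μ² - 5.1μ - 11.3087 ≥ 0
Quadratic formula (positive root): μ = [λ + √(λ² + 4×11.3087)]/2
Discriminant: 26.01 + 4×11.3087 = 71.2448, √71.2448 = 8.4407
μ ≥ (5.1 + 8.4407)/2 = 6.7703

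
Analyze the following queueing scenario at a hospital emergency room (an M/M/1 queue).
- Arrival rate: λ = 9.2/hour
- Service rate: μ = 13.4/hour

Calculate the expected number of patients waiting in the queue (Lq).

ρ = λ/μ = 9.2/13.4 = 0.6866
For M/M/1: Lq = λ²/(μ(μ-λ))
Lq = 84.64/(13.4 × 4.20)
Lq = 1.5039 patients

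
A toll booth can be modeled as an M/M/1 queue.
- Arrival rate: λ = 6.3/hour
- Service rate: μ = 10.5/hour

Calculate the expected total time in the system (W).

First, compute utilization: ρ = λ/μ = 6.3/10.5 = 0.6000
For M/M/1: W = 1/(μ-λ)
W = 1/(10.5-6.3) = 1/4.20
W = 0.2381 hours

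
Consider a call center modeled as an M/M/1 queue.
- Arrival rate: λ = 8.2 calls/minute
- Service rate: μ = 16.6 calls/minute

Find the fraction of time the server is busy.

Server utilization: ρ = λ/μ
ρ = 8.2/16.6 = 0.4940
The server is busy 49.40% of the time.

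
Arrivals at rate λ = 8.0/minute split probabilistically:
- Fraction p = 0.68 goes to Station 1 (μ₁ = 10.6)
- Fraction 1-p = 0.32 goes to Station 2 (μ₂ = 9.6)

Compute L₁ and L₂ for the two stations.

Effective rates: λ₁ = 8.0×0.68 = 5.44, λ₂ = 8.0×0.32 = 2.56
Station 1: ρ₁ = 5.44/10.6 = 0.51321, L₁ = ρ₁/(1-ρ₁) = 0.51321/(1-0.51321) = 1.0543
Station 2: ρ₂ = 2.56/9.6 = 0.26667, L₂ = ρ₂/(1-ρ₂) = 0.26667/(1-0.26667) = 0.3636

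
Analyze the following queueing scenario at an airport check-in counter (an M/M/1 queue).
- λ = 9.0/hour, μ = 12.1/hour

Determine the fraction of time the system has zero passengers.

ρ = λ/μ = 9.0/12.1 = 0.7438
P(0) = 1 - ρ = 1 - 0.7438 = 0.2562
The server is idle 25.62% of the time.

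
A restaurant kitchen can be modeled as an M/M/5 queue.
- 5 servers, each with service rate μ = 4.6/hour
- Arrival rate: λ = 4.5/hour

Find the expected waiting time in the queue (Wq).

Traffic intensity: ρ = λ/(cμ) = 4.5/(5×4.6) = 0.1957
Since ρ = 0.1957 < 1, system is stable.
Offered load a = λ/μ = cρ = 4.5/4.6 = 0.9783
P₀ = [ Σₙ₌₀^4 aⁿ/n! + a^5/(5!(1-ρ)) ]⁻¹
Σ = a^0/0! + a^1/1! + a^2/2! + a^3/3! + a^4/4! = 1.0000 + 0.97826 + 0.47850 + 0.15603 + 0.038160 = 2.6509
a^5/(5!(1-ρ)) = 0.8959/(120 × 0.8043) = 0.009282
P₀ = 1/(2.6509 + 0.009282) = 0.3759
Lq = P₀·a^5·ρ / (5!(1-ρ)²) = 0.37591 × 0.89593 × 0.19565 / (120 × 0.64698) = 0.0008487
Wq = Lq/λ = 0.0008487/4.5 = 0.0001886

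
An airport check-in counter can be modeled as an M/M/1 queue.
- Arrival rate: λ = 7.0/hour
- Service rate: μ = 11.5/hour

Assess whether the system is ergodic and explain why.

Stability requires ρ = λ/(cμ) < 1
ρ = 7.0/(1 × 11.5) = 7.0/11.50 = 0.6087
Since 0.6087 < 1, the system is STABLE.
The server is busy 60.87% of the time.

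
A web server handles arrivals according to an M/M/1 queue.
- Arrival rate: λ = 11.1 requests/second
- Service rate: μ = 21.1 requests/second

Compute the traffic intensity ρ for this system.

Server utilization: ρ = λ/μ
ρ = 11.1/21.1 = 0.5261
The server is busy 52.61% of the time.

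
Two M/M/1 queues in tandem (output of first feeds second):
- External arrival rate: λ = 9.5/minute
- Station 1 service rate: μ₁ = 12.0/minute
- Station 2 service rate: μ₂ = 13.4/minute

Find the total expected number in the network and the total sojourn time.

By Jackson's theorem, each station behaves as independent M/M/1.
Station 1: ρ₁ = 9.5/12.0 = 0.7917, L₁ = ρ₁/(1-ρ₁) = λ/(μ₁-λ) = 9.5/2.50 = 3.8000
Station 2: ρ₂ = 9.5/13.4 = 0.7090, L₂ = ρ₂/(1-ρ₂) = λ/(μ₂-λ) = 9.5/3.90 = 2.4359
Total: L = L₁ + L₂ = 3.8000 + 2.4359 = 6.2359
W = L/λ = 6.2359/9.5 = 0.6564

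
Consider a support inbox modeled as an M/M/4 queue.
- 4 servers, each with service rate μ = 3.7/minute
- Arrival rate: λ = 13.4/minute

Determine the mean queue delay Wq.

Traffic intensity: ρ = λ/(cμ) = 13.4/(4×3.7) = 0.9054
Since ρ = 0.9054 < 1, system is stable.
Offered load a = λ/μ = cρ = 13.4/3.7 = 3.6216
P₀ = [ Σₙ₌₀^3 aⁿ/n! + a^4/(4!(1-ρ)) ]⁻¹
Σ = a^0/0! + a^1/1! + a^2/2! + a^3/3! = 1.00000 + 3.62162 + 6.55807 + 7.91695 = 19.0966
a^4/(4!(1-ρ)) = 172.0332/(24 × 0.0945946) = 75.7765
P₀ = 1/(19.0966 + 75.7765) = 0.01054
Lq = P₀·a^4·ρ / (4!(1-ρ)²) = 0.0105404 × 172.0332 × 0.905405 / (24 × 0.00894814) = 7.6448
Wq = Lq/λ = 7.6448/13.4 = 0.5705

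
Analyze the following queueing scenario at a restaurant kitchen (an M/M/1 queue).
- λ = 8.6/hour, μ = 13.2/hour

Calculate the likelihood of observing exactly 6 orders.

ρ = λ/μ = 8.6/13.2 = 0.6515
P(n) = (1-ρ)ρⁿ
P(6) = (1-0.6515) × 0.6515^6
P(6) = 0.3485 × 0.07647
P(6) = 0.02665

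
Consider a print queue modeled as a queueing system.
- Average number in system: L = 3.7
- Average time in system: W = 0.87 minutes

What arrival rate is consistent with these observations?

Little's Law: L = λW, so λ = L/W
λ = 3.7/0.87 = 4.2529 jobs/minute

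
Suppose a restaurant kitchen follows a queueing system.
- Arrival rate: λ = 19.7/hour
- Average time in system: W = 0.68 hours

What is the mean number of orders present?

Little's Law: L = λW
L = 19.7 × 0.68 = 13.3960 orders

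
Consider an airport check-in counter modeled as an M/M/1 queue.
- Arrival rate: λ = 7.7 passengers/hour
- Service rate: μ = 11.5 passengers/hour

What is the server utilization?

Server utilization: ρ = λ/μ
ρ = 7.7/11.5 = 0.6696
The server is busy 66.96% of the time.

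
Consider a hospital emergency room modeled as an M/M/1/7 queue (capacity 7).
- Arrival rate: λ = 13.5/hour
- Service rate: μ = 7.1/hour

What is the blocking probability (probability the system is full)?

ρ = λ/μ = 13.5/7.1 = 1.9014
P₀ = (1-ρ)/(1-ρ^(K+1)) = (1-1.9014)/(1-1.9014^8) = -0.9014/-169.8394 = 0.005307
P_K = P₀×ρ^K = 0.0053074 × 1.9014^7 = 0.0053074 × 89.8492 = 0.4769
Blocking probability = 47.69%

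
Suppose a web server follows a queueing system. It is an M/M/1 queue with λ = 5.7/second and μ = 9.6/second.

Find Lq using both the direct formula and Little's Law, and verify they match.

Method 1 (direct): Lq = λ²/(μ(μ-λ)) = 32.49/(9.6 × 3.90) = 0.8678

Method 2 (Little's Law):
W = 1/(μ-λ) = 1/3.90 = 0.25641
Wq = W - 1/μ = 0.25641 - 0.10417 = 0.15224
Lq = λWq = 5.7 × 0.15224 = 0.8678 ✔ (matches Method 1)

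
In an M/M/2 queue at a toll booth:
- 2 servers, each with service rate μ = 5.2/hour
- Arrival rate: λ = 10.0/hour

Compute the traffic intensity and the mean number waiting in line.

Traffic intensity: ρ = λ/(cμ) = 10.0/(2×5.2) = 0.9615
Since ρ = 0.9615 < 1, system is stable.
Offered load a = λ/μ = cρ = 10.0/5.2 = 1.9231
P₀ = [ Σₙ₌₀^1 aⁿ/n! + a^2/(2!(1-ρ)) ]⁻¹
Σ = a^0/0! + a^1/1! = 1.0000 + 1.9231 = 2.9231
a^2/(2!(1-ρ)) = 3.69822/(2 × 0.0384615) = 48.0769
P₀ = 1/(2.9231 + 48.0769) = 0.01961
Lq = P₀·a^2·ρ / (2!(1-ρ)²) = 0.01960784 × 3.698225 × 0.9615385 / (2 × 0.001479290) = 23.5671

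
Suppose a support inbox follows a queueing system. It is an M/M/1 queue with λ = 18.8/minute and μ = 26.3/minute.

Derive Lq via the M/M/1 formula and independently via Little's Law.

Method 1 (direct): Lq = λ²/(μ(μ-λ)) = 353.44/(26.3 × 7.50) = 1.7918

Method 2 (Little's Law):
W = 1/(μ-λ) = 1/7.50 = 0.13333
Wq = W - 1/μ = 0.13333 - 0.038023 = 0.09531
Lq = λWq = 18.8 × 0.09531 = 1.7918 ✔ (matches Method 1)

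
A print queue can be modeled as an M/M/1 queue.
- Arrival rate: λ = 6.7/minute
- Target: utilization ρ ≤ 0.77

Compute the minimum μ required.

ρ = λ/μ, so μ = λ/ρ
μ ≥ 6.7/0.77 = 8.7013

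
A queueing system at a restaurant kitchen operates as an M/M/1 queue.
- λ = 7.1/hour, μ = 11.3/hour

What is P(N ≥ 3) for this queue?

ρ = λ/μ = 7.1/11.3 = 0.62832
P(N ≥ n) = ρⁿ
P(N ≥ 3) = 0.62832^3
P(N ≥ 3) = 0.2481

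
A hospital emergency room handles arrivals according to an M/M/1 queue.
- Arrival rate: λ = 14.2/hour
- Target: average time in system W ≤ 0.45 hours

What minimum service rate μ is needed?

For M/M/1: W = 1/(μ-λ)
Need W ≤ 0.45, so 1/(μ-λ) ≤ 0.45
μ - λ ≥ 1/0.45 = 2.2222
μ ≥ 14.2 + 2.2222 = 16.4222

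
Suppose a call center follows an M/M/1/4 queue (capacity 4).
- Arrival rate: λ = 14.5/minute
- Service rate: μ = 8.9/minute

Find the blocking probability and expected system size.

ρ = λ/μ = 14.5/8.9 = 1.6292
P₀ = (1-ρ)/(1-ρ^(K+1)) = (1-1.6292)/(1-1.6292^5) = -0.6292/-10.4782 = 0.06005
P_K = P₀×ρ^K = 0.06005 × 1.6292^4 = 0.06005 × 7.0453 = 0.4231
Blocking probability P_4 = 0.4231 (42.31%)
L = ρ[1 - (K+1)ρ^K + Kρ^(K+1)] / [(1-ρ)(1-ρ^(K+1))]
L = 1.6292 × (1 - 5×7.0453 + 4×11.4782) / ((1 - 1.6292) × (1 - 11.4782)) = 2.8879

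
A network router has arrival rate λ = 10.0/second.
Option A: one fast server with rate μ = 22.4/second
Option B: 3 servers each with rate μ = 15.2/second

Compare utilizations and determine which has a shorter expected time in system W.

Option A: single server μ = 22.4 (M/M/1)
  ρ_A = 10.0/22.4 = 0.4464
  W_A = 1/(μ-λ) = 1/(22.4-10.0) = 1/12.40 = 0.08065

Option B: 3 servers μ = 15.2 (M/M/3)
  ρ_B = λ/(cμ) = 10.0/(3×15.2) = 0.2193
  Offered load a = λ/μ = cρ = 10.0/15.2 = 0.6579
  P₀ = [ Σₙ₌₀^2 aⁿ/n! + a^3/(3!(1-ρ)) ]⁻¹
  Σ = a^0/0! + a^1/1! + a^2/2! = 1.0000 + 0.6579 + 0.2164 = 1.8743
  a^3/(3!(1-ρ)) = 0.28475/(6 × 0.78070) = 0.06079
  P₀ = 1/(1.8743 + 0.06079) = 0.5168
  Lq = P₀·a^3·ρ / (3!(1-ρ)²) = 0.51677 × 0.28475 × 0.21930 / (6 × 0.60950) = 0.008824
  Wq_B = Lq/λ = 0.008824/10.0 = 0.0008824
  W_B = Wq_B + 1/μ = 0.0008824 + 0.06579 = 0.06667

Since W_B = 0.06667 < W_A = 0.08065, Option B (multiple servers) has the shorter time in system.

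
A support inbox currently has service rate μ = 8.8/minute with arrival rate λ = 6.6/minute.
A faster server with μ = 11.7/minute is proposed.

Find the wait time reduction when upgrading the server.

System 1: ρ₁ = 6.6/8.8 = 0.7500, W₁ = 1/(8.8-6.6) = 0.45455
System 2: ρ₂ = 6.6/11.7 = 0.5641, W₂ = 1/(11.7-6.6) = 0.19608
Improvement: (W₁-W₂)/W₁ = (0.45455-0.19608)/0.45455 = 56.86%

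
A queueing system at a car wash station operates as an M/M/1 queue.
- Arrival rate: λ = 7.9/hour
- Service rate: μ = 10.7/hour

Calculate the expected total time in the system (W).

First, compute utilization: ρ = λ/μ = 7.9/10.7 = 0.7383
For M/M/1: W = 1/(μ-λ)
W = 1/(10.7-7.9) = 1/2.80
W = 0.3571 hours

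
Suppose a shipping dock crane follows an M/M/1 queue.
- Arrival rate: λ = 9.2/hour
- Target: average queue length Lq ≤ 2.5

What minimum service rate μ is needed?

For M/M/1: Lq = λ²/(μ(μ-λ))
Need Lq ≤ 2.5, i.e. μ(μ-λ) ≥ λ²/2.5
μ² - 9.2μ - 84.64/2.5 ≥ 0  →  μ² - 9.2μ - 33.8560 ≥ 0
Quadratic formula (positive root): μ = [λ + √(λ² + 4×33.8560)]/2
Discriminant: 84.64 + 4×33.8560 = 220.0640, √220.0640 = 14.8346
μ ≥ (9.2 + 14.8346)/2 = 12.0173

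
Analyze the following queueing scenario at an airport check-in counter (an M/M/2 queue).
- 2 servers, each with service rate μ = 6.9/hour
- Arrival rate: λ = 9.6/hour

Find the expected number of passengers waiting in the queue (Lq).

Traffic intensity: ρ = λ/(cμ) = 9.6/(2×6.9) = 0.6957
Since ρ = 0.6957 < 1, system is stable.
Offered load a = λ/μ = cρ = 9.6/6.9 = 1.3913
P₀ = [ Σₙ₌₀^1 aⁿ/n! + a^2/(2!(1-ρ)) ]⁻¹
Σ = a^0/0! + a^1/1! = 1.0000 + 1.3913 = 2.3913
a^2/(2!(1-ρ)) = 1.9357/(2 × 0.30435) = 3.1801
P₀ = 1/(2.3913 + 3.1801) = 0.1795
Lq = P₀·a^2·ρ / (2!(1-ρ)²) = 0.17949 × 1.9357 × 0.69565 / (2 × 0.092628) = 1.3047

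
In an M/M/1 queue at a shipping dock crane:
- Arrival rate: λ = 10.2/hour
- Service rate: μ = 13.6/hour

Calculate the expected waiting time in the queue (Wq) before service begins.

First, compute utilization: ρ = λ/μ = 10.2/13.6 = 0.7500
For M/M/1: Wq = λ/(μ(μ-λ))
Wq = 10.2/(13.6 × (13.6-10.2))
Wq = 10.2/(13.6 × 3.40)
Wq = 0.2206 hours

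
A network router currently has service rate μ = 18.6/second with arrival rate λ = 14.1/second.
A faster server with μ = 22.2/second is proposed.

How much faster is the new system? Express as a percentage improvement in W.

System 1: ρ₁ = 14.1/18.6 = 0.7581, W₁ = 1/(18.6-14.1) = 0.22222
System 2: ρ₂ = 14.1/22.2 = 0.6351, W₂ = 1/(22.2-14.1) = 0.12346
Improvement: (W₁-W₂)/W₁ = (0.22222-0.12346)/0.22222 = 44.44%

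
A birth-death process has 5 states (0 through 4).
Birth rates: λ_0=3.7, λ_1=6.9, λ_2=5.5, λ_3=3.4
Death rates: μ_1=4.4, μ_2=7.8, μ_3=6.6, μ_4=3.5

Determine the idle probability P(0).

Ratios P(n)/P(0) = (λ₀···λₙ₋₁)/(μ₁···μₙ):
P(1)/P(0) = (3.7)/(4.4) = 0.8409
P(2)/P(0) = (3.7×6.9)/(4.4×7.8) = 0.7439
P(3)/P(0) = (3.7×6.9×5.5)/(4.4×7.8×6.6) = 0.6199
P(4)/P(0) = (3.7×6.9×5.5×3.4)/(4.4×7.8×6.6×3.5) = 0.6022

Normalization: ∑ P(n) = 1
P(0) × (1.0000 + 0.8409 + 0.7439 + 0.6199 + 0.6022) = 1
P(0) × 3.8069 = 1
P(0) = 1/3.8069 = 0.2627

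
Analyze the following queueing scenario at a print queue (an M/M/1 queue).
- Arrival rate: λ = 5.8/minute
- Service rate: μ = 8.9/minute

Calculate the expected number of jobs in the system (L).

ρ = λ/μ = 5.8/8.9 = 0.6517
For M/M/1: L = λ/(μ-λ)
L = 5.8/(8.9-5.8) = 5.8/3.10
L = 1.8710 jobs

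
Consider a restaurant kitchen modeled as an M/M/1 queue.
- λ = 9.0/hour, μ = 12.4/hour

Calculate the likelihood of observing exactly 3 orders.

ρ = λ/μ = 9.0/12.4 = 0.7258
P(n) = (1-ρ)ρⁿ
P(3) = (1-0.7258) × 0.7258^3
P(3) = 0.2742 × 0.3823
P(3) = 0.1048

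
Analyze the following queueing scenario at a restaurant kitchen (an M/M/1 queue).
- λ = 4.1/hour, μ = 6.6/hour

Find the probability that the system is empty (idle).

ρ = λ/μ = 4.1/6.6 = 0.6212
P(0) = 1 - ρ = 1 - 0.6212 = 0.3788
The server is idle 37.88% of the time.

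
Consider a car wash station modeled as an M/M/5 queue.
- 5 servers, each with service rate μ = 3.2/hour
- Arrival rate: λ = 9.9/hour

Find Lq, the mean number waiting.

Traffic intensity: ρ = λ/(cμ) = 9.9/(5×3.2) = 0.6188
Since ρ = 0.6188 < 1, system is stable.
Offered load a = λ/μ = cρ = 9.9/3.2 = 3.0938
P₀ = [ Σₙ₌₀^4 aⁿ/n! + a^5/(5!(1-ρ)) ]⁻¹
Σ = a^0/0! + a^1/1! + a^2/2! + a^3/3! + a^4/4! = 1.0000 + 3.0938 + 4.7856 + 4.9352 + 3.8171 = 17.6317
a^5/(5!(1-ρ)) = 283.4171/(120 × 0.38125) = 6.1949
P₀ = 1/(17.6317 + 6.1949) = 0.04197
Lq = P₀·a^5·ρ / (5!(1-ρ)²) = 0.041970 × 283.4171 × 0.61875 / (120 × 0.14535) = 0.4220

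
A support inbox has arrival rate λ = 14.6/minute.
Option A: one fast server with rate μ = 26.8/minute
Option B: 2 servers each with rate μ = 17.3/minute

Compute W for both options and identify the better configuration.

Option A: single server μ = 26.8 (M/M/1)
  ρ_A = 14.6/26.8 = 0.5448
  W_A = 1/(μ-λ) = 1/(26.8-14.6) = 1/12.20 = 0.08197

Option B: 2 servers μ = 17.3 (M/M/2)
  ρ_B = λ/(cμ) = 14.6/(2×17.3) = 0.4220
  Offered load a = λ/μ = cρ = 14.6/17.3 = 0.8439
  P₀ = [ Σₙ₌₀^1 aⁿ/n! + a^2/(2!(1-ρ)) ]⁻¹
  Σ = a^0/0! + a^1/1! = 1.0000 + 0.8439 = 1.8439
  a^2/(2!(1-ρ)) = 0.7122/(2 × 0.5780) = 0.6161
  P₀ = 1/(1.8439 + 0.6161) = 0.4065
  Lq = P₀·a^2·ρ / (2!(1-ρ)²) = 0.4065 × 0.7122 × 0.4220 / (2 × 0.3341) = 0.1828
  Wq_B = Lq/λ = 0.182817/14.6 = 0.0125217
  W_B = Wq_B + 1/μ = 0.0125217 + 0.0578035 = 0.07033

Since W_B = 0.07033 < W_A = 0.08197, Option B (multiple servers) has the shorter time in system.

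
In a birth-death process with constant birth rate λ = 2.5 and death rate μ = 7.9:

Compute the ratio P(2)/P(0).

For constant rates: P(n)/P(0) = (λ/μ)^n
P(2)/P(0) = (2.5/7.9)^2 = 0.31646^2 = 0.1001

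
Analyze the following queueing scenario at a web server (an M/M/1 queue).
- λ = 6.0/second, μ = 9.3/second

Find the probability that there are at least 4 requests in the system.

ρ = λ/μ = 6.0/9.3 = 0.64516
P(N ≥ n) = ρⁿ
P(N ≥ 4) = 0.64516^4
P(N ≥ 4) = 0.1732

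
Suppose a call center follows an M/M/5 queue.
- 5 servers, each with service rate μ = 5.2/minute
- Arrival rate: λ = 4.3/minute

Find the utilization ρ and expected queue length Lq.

Traffic intensity: ρ = λ/(cμ) = 4.3/(5×5.2) = 0.1654
Since ρ = 0.1654 < 1, system is stable.
Offered load a = λ/μ = cρ = 4.3/5.2 = 0.8269
P₀ = [ Σₙ₌₀^4 aⁿ/n! + a^5/(5!(1-ρ)) ]⁻¹
Σ = a^0/0! + a^1/1! + a^2/2! + a^3/3! + a^4/4! = 1.0000 + 0.8269 + 0.3419 + 0.09424 + 0.01948 = 2.2825
a^5/(5!(1-ρ)) = 0.3867/(120 × 0.8346) = 0.003861
P₀ = 1/(2.2825 + 0.003861) = 0.4374
Lq = P₀·a^5·ρ / (5!(1-ρ)²) = 0.43737 × 0.38666 × 0.16538 / (120 × 0.69658) = 0.0003346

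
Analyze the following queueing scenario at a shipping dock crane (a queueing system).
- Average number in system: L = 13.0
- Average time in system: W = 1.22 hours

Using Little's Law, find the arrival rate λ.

Little's Law: L = λW, so λ = L/W
λ = 13.0/1.22 = 10.6557 containers/hour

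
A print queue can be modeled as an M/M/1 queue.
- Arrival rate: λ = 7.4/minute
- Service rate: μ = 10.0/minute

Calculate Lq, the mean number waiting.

ρ = λ/μ = 7.4/10.0 = 0.7400
For M/M/1: Lq = λ²/(μ(μ-λ))
Lq = 54.76/(10.0 × 2.60)
Lq = 2.1062 jobs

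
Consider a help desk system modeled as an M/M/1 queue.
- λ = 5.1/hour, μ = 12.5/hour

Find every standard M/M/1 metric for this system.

Step 1: ρ = λ/μ = 5.1/12.5 = 0.4080
Step 2: L = λ/(μ-λ) = 5.1/7.40 = 0.6892
Step 3: Lq = λ²/(μ(μ-λ)) = 26.01/(12.5×7.40) = 0.2812
Step 4: W = 1/(μ-λ) = 1/7.40 = 0.13514
Step 5: Wq = λ/(μ(μ-λ)) = 5.1/(12.5×7.40) = 0.05514
Step 6: P(0) = 1-ρ = 0.5920
Verify: L = λW = 5.1×0.13514 = 0.6892 ✔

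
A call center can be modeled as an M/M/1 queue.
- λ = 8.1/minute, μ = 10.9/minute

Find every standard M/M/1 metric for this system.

Step 1: ρ = λ/μ = 8.1/10.9 = 0.7431
Step 2: L = λ/(μ-λ) = 8.1/2.80 = 2.8929
Step 3: Lq = λ²/(μ(μ-λ)) = 65.61/(10.9×2.80) = 2.1497
Step 4: W = 1/(μ-λ) = 1/2.80 = 0.357143
Step 5: Wq = λ/(μ(μ-λ)) = 8.1/(10.9×2.80) = 0.2654
Step 6: P(0) = 1-ρ = 0.2569
Verify: L = λW = 8.1×0.357143 = 2.8929 ✔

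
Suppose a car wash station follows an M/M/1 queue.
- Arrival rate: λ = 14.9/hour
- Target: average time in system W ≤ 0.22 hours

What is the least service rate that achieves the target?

For M/M/1: W = 1/(μ-λ)
Need W ≤ 0.22, so 1/(μ-λ) ≤ 0.22
μ - λ ≥ 1/0.22 = 4.5455
μ ≥ 14.9 + 4.5455 = 19.4455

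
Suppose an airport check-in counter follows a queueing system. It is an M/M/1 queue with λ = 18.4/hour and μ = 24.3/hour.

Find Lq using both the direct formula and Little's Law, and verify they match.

Method 1 (direct): Lq = λ²/(μ(μ-λ)) = 338.56/(24.3 × 5.90) = 2.3614

Method 2 (Little's Law):
W = 1/(μ-λ) = 1/5.90 = 0.1694915
Wq = W - 1/μ = 0.1694915 - 0.04115226 = 0.128339
Lq = λWq = 18.4 × 0.128339 = 2.3614 ✔ (matches Method 1)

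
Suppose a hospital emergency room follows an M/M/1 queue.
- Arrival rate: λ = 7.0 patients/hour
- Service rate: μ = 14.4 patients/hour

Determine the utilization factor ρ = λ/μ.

Server utilization: ρ = λ/μ
ρ = 7.0/14.4 = 0.4861
The server is busy 48.61% of the time.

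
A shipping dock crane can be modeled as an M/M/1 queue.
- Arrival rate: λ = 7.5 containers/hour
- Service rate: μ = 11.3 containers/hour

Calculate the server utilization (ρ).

Server utilization: ρ = λ/μ
ρ = 7.5/11.3 = 0.6637
The server is busy 66.37% of the time.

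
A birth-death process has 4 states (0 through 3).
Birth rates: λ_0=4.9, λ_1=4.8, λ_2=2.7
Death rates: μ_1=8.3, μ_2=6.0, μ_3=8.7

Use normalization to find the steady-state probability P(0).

Ratios P(n)/P(0) = (λ₀···λₙ₋₁)/(μ₁···μₙ):
P(1)/P(0) = (4.9)/(8.3) = 0.59036
P(2)/P(0) = (4.9×4.8)/(8.3×6.0) = 0.47229
P(3)/P(0) = (4.9×4.8×2.7)/(8.3×6.0×8.7) = 0.14657

Normalization: ∑ P(n) = 1
P(0) × (1.0000 + 0.59036 + 0.47229 + 0.14657) = 1
P(0) × 2.20922 = 1
P(0) = 1/2.20922 = 0.4526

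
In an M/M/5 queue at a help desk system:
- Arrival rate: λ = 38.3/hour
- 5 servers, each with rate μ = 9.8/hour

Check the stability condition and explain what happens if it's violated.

Stability requires ρ = λ/(cμ) < 1
ρ = 38.3/(5 × 9.8) = 38.3/49.00 = 0.7816
Since 0.7816 < 1, the system is STABLE.
The servers are busy 78.16% of the time.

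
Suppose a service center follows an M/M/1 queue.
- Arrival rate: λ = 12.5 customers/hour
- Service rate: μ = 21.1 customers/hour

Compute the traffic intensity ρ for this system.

Server utilization: ρ = λ/μ
ρ = 12.5/21.1 = 0.5924
The server is busy 59.24% of the time.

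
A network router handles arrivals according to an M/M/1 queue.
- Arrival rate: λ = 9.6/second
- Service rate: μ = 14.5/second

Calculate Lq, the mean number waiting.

ρ = λ/μ = 9.6/14.5 = 0.6621
For M/M/1: Lq = λ²/(μ(μ-λ))
Lq = 92.16/(14.5 × 4.90)
Lq = 1.2971 packets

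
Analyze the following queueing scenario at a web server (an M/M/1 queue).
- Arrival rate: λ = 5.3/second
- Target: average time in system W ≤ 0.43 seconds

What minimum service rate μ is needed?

For M/M/1: W = 1/(μ-λ)
Need W ≤ 0.43, so 1/(μ-λ) ≤ 0.43
μ - λ ≥ 1/0.43 = 2.3256
μ ≥ 5.3 + 2.3256 = 7.6256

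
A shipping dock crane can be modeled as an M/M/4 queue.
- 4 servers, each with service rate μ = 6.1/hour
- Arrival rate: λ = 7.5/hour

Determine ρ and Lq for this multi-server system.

Traffic intensity: ρ = λ/(cμ) = 7.5/(4×6.1) = 0.3074
Since ρ = 0.3074 < 1, system is stable.
Offered load a = λ/μ = cρ = 7.5/6.1 = 1.2295
P₀ = [ Σₙ₌₀^3 aⁿ/n! + a^4/(4!(1-ρ)) ]⁻¹
Σ = a^0/0! + a^1/1! + a^2/2! + a^3/3! = 1.0000 + 1.2295 + 0.7558 + 0.3098 = 3.2951
a^4/(4!(1-ρ)) = 2.2852/(24 × 0.6926) = 0.1375
P₀ = 1/(3.2951 + 0.1375) = 0.2913
Lq = P₀·a^4·ρ / (4!(1-ρ)²) = 0.2913 × 2.2852 × 0.3074 / (24 × 0.4797) = 0.01777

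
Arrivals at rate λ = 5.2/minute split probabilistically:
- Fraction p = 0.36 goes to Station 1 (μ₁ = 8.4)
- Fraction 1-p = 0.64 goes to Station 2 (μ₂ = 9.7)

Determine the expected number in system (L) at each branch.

Effective rates: λ₁ = 5.2×0.36 = 1.872, λ₂ = 5.2×0.64 = 3.328
Station 1: ρ₁ = 1.872/8.4 = 0.2229, L₁ = ρ₁/(1-ρ₁) = 0.2229/(1-0.2229) = 0.2868
Station 2: ρ₂ = 3.328/9.7 = 0.3431, L₂ = ρ₂/(1-ρ₂) = 0.3431/(1-0.3431) = 0.5223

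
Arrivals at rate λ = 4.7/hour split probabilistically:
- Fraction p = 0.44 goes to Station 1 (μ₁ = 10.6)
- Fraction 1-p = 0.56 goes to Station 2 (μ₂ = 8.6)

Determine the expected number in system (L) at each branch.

Effective rates: λ₁ = 4.7×0.44 = 2.068, λ₂ = 4.7×0.56 = 2.632
Station 1: ρ₁ = 2.068/10.6 = 0.1951, L₁ = ρ₁/(1-ρ₁) = 0.1951/(1-0.1951) = 0.2424
Station 2: ρ₂ = 2.632/8.6 = 0.30605, L₂ = ρ₂/(1-ρ₂) = 0.30605/(1-0.30605) = 0.4410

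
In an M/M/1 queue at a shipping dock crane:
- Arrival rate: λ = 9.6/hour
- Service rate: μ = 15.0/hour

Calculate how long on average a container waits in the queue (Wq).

First, compute utilization: ρ = λ/μ = 9.6/15.0 = 0.6400
For M/M/1: Wq = λ/(μ(μ-λ))
Wq = 9.6/(15.0 × (15.0-9.6))
Wq = 9.6/(15.0 × 5.40)
Wq = 0.1185 hours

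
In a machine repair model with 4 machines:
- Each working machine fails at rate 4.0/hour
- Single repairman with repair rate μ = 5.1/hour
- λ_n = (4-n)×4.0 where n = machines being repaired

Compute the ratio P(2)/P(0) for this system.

P(2)/P(0) = ∏_{i=0}^{2-1} λ_i/μ_{i+1}
= (4-0)×4.0/5.1 × (4-1)×4.0/5.1
= 7.3818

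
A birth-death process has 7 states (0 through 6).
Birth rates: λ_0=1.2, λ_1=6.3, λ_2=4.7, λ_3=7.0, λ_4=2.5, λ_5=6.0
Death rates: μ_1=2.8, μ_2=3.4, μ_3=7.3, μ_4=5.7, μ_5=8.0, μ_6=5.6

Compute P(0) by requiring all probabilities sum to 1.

Ratios P(n)/P(0) = (λ₀···λₙ₋₁)/(μ₁···μₙ):
P(1)/P(0) = (1.2)/(2.8) = 0.4286
P(2)/P(0) = (1.2×6.3)/(2.8×3.4) = 0.7941
P(3)/P(0) = (1.2×6.3×4.7)/(2.8×3.4×7.3) = 0.5113
P(4)/P(0) = (1.2×6.3×4.7×7.0)/(2.8×3.4×7.3×5.7) = 0.6279
P(5)/P(0) = (1.2×6.3×4.7×7.0×2.5)/(2.8×3.4×7.3×5.7×8.0) = 0.1962
P(6)/P(0) = (1.2×6.3×4.7×7.0×2.5×6.0)/(2.8×3.4×7.3×5.7×8.0×5.6) = 0.2102

Normalization: ∑ P(n) = 1
P(0) × (1.0000 + 0.4286 + 0.7941 + 0.5113 + 0.6279 + 0.1962 + 0.2102) = 1
P(0) × 3.7683 = 1
P(0) = 1/3.7683 = 0.2654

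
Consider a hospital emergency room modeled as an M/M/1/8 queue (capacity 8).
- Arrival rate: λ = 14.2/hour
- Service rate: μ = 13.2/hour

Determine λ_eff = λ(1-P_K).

ρ = λ/μ = 14.2/13.2 = 1.07576
P₀ = (1-ρ)/(1-ρ^(K+1)) = (1-1.07576)/(1-1.07576^9) = -0.07576/-0.9295 = 0.08151
P_K = P₀×ρ^K = 0.08151 × 1.07576^8 = 0.08151 × 1.7936 = 0.1462
λ_eff = λ(1-P_K) = 14.2 × (1 - 0.14619) = 14.2 × 0.85381 = 12.1241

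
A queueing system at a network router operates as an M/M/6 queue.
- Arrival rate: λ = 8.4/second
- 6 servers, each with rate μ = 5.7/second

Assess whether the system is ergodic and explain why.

Stability requires ρ = λ/(cμ) < 1
ρ = 8.4/(6 × 5.7) = 8.4/34.20 = 0.2456
Since 0.2456 < 1, the system is STABLE.
The servers are busy 24.56% of the time.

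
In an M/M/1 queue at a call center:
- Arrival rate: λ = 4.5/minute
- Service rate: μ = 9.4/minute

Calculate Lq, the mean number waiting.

ρ = λ/μ = 4.5/9.4 = 0.4787
For M/M/1: Lq = λ²/(μ(μ-λ))
Lq = 20.25/(9.4 × 4.90)
Lq = 0.4396 calls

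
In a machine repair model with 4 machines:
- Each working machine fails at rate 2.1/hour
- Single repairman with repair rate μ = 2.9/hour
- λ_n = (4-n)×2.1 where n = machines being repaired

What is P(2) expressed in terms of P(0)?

P(2)/P(0) = ∏_{i=0}^{2-1} λ_i/μ_{i+1}
= (4-0)×2.1/2.9 × (4-1)×2.1/2.9
= 6.2925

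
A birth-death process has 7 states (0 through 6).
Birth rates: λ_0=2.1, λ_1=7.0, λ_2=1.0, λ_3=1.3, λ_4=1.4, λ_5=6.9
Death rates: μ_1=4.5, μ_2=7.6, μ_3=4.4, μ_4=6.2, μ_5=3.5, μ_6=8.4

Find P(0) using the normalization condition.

Ratios P(n)/P(0) = (λ₀···λₙ₋₁)/(μ₁···μₙ):
P(1)/P(0) = (2.1)/(4.5) = 0.4667
P(2)/P(0) = (2.1×7.0)/(4.5×7.6) = 0.4298
P(3)/P(0) = (2.1×7.0×1.0)/(4.5×7.6×4.4) = 0.09769
P(4)/P(0) = (2.1×7.0×1.0×1.3)/(4.5×7.6×4.4×6.2) = 0.02048
P(5)/P(0) = (2.1×7.0×1.0×1.3×1.4)/(4.5×7.6×4.4×6.2×3.5) = 0.008193
P(6)/P(0) = (2.1×7.0×1.0×1.3×1.4×6.9)/(4.5×7.6×4.4×6.2×3.5×8.4) = 0.006730

Normalization: ∑ P(n) = 1
P(0) × (1.0000 + 0.4667 + 0.4298 + 0.09769 + 0.02048 + 0.008193 + 0.006730) = 1
P(0) × 2.0296 = 1
P(0) = 1/2.0296 = 0.4927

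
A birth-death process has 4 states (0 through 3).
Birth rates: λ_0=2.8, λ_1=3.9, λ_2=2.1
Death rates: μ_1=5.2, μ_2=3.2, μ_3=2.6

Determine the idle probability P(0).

Ratios P(n)/P(0) = (λ₀···λₙ₋₁)/(μ₁···μₙ):
P(1)/P(0) = (2.8)/(5.2) = 0.53846
P(2)/P(0) = (2.8×3.9)/(5.2×3.2) = 0.65625
P(3)/P(0) = (2.8×3.9×2.1)/(5.2×3.2×2.6) = 0.53005

Normalization: ∑ P(n) = 1
P(0) × (1.0000 + 0.53846 + 0.65625 + 0.53005) = 1
P(0) × 2.7248 = 1
P(0) = 1/2.7248 = 0.3670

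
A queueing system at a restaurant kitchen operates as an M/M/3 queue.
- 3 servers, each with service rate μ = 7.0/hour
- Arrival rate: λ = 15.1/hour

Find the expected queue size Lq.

Traffic intensity: ρ = λ/(cμ) = 15.1/(3×7.0) = 0.7190
Since ρ = 0.7190 < 1, system is stable.
Offered load a = λ/μ = cρ = 15.1/7.0 = 2.1571
P₀ = [ Σₙ₌₀^2 aⁿ/n! + a^3/(3!(1-ρ)) ]⁻¹
Σ = a^0/0! + a^1/1! + a^2/2! = 1.00000 + 2.15714 + 2.32663 = 5.4838
a^3/(3!(1-ρ)) = 10.0378/(6 × 0.280952) = 5.9546
P₀ = 1/(5.4838 + 5.9546) = 0.08742
Lq = P₀·a^3·ρ / (3!(1-ρ)²) = 0.087425 × 10.0378 × 0.71905 / (6 × 0.078934) = 1.3323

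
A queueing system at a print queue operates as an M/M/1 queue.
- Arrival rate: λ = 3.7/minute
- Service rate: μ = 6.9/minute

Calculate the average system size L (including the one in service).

ρ = λ/μ = 3.7/6.9 = 0.5362
For M/M/1: L = λ/(μ-λ)
L = 3.7/(6.9-3.7) = 3.7/3.20
L = 1.1562 jobs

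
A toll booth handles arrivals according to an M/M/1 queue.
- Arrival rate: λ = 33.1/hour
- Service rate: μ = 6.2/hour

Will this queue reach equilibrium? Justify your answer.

Stability requires ρ = λ/(cμ) < 1
ρ = 33.1/(1 × 6.2) = 33.1/6.20 = 5.3387
Since 5.3387 ≥ 1, the system is UNSTABLE.
Queue grows without bound. Need μ > λ = 33.1.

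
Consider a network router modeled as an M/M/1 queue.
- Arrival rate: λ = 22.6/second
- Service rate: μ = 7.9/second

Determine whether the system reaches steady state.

Stability requires ρ = λ/(cμ) < 1
ρ = 22.6/(1 × 7.9) = 22.6/7.90 = 2.8608
Since 2.8608 ≥ 1, the system is UNSTABLE.
Queue grows without bound. Need μ > λ = 22.6.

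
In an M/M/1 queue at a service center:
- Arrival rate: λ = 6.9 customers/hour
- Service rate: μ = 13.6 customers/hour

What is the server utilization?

Server utilization: ρ = λ/μ
ρ = 6.9/13.6 = 0.5074
The server is busy 50.74% of the time.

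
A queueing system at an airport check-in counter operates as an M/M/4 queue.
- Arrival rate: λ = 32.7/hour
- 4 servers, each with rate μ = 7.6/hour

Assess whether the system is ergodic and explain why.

Stability requires ρ = λ/(cμ) < 1
ρ = 32.7/(4 × 7.6) = 32.7/30.40 = 1.0757
Since 1.0757 ≥ 1, the system is UNSTABLE.
Need c > λ/μ = 32.7/7.6 = 4.30.
Minimum servers needed: c = 5.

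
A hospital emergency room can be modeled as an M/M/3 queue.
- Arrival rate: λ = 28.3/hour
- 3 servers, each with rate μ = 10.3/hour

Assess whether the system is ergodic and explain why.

Stability requires ρ = λ/(cμ) < 1
ρ = 28.3/(3 × 10.3) = 28.3/30.90 = 0.9159
Since 0.9159 < 1, the system is STABLE.
The servers are busy 91.59% of the time.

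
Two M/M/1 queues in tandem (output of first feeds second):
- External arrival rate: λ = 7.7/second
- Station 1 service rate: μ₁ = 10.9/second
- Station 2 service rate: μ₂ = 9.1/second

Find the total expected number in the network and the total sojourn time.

By Jackson's theorem, each station behaves as independent M/M/1.
Station 1: ρ₁ = 7.7/10.9 = 0.7064, L₁ = ρ₁/(1-ρ₁) = λ/(μ₁-λ) = 7.7/3.20 = 2.4062
Station 2: ρ₂ = 7.7/9.1 = 0.8462, L₂ = ρ₂/(1-ρ₂) = λ/(μ₂-λ) = 7.7/1.40 = 5.5000
Total: L = L₁ + L₂ = 2.4062 + 5.5000 = 7.9063
W = L/λ = 7.9063/7.7 = 1.0268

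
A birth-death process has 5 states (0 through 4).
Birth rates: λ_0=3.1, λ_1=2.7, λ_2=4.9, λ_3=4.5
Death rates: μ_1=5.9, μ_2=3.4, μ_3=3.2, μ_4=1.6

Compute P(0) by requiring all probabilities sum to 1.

Ratios P(n)/P(0) = (λ₀···λₙ₋₁)/(μ₁···μₙ):
P(1)/P(0) = (3.1)/(5.9) = 0.52542
P(2)/P(0) = (3.1×2.7)/(5.9×3.4) = 0.41725
P(3)/P(0) = (3.1×2.7×4.9)/(5.9×3.4×3.2) = 0.63891
P(4)/P(0) = (3.1×2.7×4.9×4.5)/(5.9×3.4×3.2×1.6) = 1.7969

Normalization: ∑ P(n) = 1
P(0) × (1.0000 + 0.52542 + 0.41725 + 0.63891 + 1.7969) = 1
P(0) × 4.3785 = 1
P(0) = 1/4.3785 = 0.2284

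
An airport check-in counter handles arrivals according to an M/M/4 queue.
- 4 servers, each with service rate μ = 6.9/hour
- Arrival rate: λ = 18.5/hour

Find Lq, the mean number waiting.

Traffic intensity: ρ = λ/(cμ) = 18.5/(4×6.9) = 0.6703
Since ρ = 0.6703 < 1, system is stable.
Offered load a = λ/μ = cρ = 18.5/6.9 = 2.6812
P₀ = [ Σₙ₌₀^3 aⁿ/n! + a^4/(4!(1-ρ)) ]⁻¹
Σ = a^0/0! + a^1/1! + a^2/2! + a^3/3! = 1.0000 + 2.6812 + 3.5943 + 3.2123 = 10.4878
a^4/(4!(1-ρ)) = 51.6762/(24 × 0.32971) = 6.5305
P₀ = 1/(10.4878 + 6.5305) = 0.05876
Lq = P₀·a^4·ρ / (4!(1-ρ)²) = 0.058760 × 51.6762 × 0.67029 / (24 × 0.10871) = 0.7801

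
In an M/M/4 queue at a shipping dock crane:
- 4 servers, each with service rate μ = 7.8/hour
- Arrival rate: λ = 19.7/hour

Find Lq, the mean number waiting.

Traffic intensity: ρ = λ/(cμ) = 19.7/(4×7.8) = 0.6314
Since ρ = 0.6314 < 1, system is stable.
Offered load a = λ/μ = cρ = 19.7/7.8 = 2.5256
P₀ = [ Σₙ₌₀^3 aⁿ/n! + a^4/(4!(1-ρ)) ]⁻¹
Σ = a^0/0! + a^1/1! + a^2/2! + a^3/3! = 1.00000 + 2.52564 + 3.18943 + 2.68512 = 9.4002
a^4/(4!(1-ρ)) = 40.6899/(24 × 0.36859) = 4.5997
P₀ = 1/(9.4002 + 4.5997) = 0.07143
Lq = P₀·a^4·ρ / (4!(1-ρ)²) = 0.071429 × 40.6899 × 0.63141 / (24 × 0.13586) = 0.5628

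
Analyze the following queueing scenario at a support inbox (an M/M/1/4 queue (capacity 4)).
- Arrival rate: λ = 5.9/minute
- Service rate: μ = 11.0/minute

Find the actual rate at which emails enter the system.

ρ = λ/μ = 5.9/11.0 = 0.53636
P₀ = (1-ρ)/(1-ρ^(K+1)) = (1-0.53636)/(1-0.53636^5) = 0.46364/0.95561 = 0.4852
P_K = P₀×ρ^K = 0.48518 × 0.53636^4 = 0.48518 × 0.082761 = 0.04015
λ_eff = λ(1-P_K) = 5.9 × (1 - 0.04015) = 5.9 × 0.95985 = 5.6631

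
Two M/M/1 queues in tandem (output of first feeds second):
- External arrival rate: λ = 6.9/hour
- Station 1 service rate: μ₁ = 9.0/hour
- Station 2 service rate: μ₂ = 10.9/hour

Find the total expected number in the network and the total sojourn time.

By Jackson's theorem, each station behaves as independent M/M/1.
Station 1: ρ₁ = 6.9/9.0 = 0.7667, L₁ = ρ₁/(1-ρ₁) = λ/(μ₁-λ) = 6.9/2.10 = 3.2857
Station 2: ρ₂ = 6.9/10.9 = 0.6330, L₂ = ρ₂/(1-ρ₂) = λ/(μ₂-λ) = 6.9/4.00 = 1.7250
Total: L = L₁ + L₂ = 3.2857 + 1.7250 = 5.0107
W = L/λ = 5.0107/6.9 = 0.7262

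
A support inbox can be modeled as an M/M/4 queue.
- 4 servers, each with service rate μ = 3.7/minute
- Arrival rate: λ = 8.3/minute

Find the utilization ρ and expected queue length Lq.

Traffic intensity: ρ = λ/(cμ) = 8.3/(4×3.7) = 0.5608
Since ρ = 0.5608 < 1, system is stable.
Offered load a = λ/μ = cρ = 8.3/3.7 = 2.2432
P₀ = [ Σₙ₌₀^3 aⁿ/n! + a^4/(4!(1-ρ)) ]⁻¹
Σ = a^0/0! + a^1/1! + a^2/2! + a^3/3! = 1.0000 + 2.2432 + 2.5161 + 1.8814 = 7.6407
a^4/(4!(1-ρ)) = 25.3224/(24 × 0.43919) = 2.4024
P₀ = 1/(7.6407 + 2.4024) = 0.09957
Lq = P₀·a^4·ρ / (4!(1-ρ)²) = 0.09957101 × 25.32244 × 0.5608108 / (24 × 0.1928871) = 0.3055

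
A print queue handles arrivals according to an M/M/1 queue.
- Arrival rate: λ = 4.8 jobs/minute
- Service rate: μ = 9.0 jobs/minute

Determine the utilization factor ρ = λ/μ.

Server utilization: ρ = λ/μ
ρ = 4.8/9.0 = 0.5333
The server is busy 53.33% of the time.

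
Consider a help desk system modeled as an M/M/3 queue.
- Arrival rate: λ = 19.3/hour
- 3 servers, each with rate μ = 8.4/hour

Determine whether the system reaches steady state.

Stability requires ρ = λ/(cμ) < 1
ρ = 19.3/(3 × 8.4) = 19.3/25.20 = 0.7659
Since 0.7659 < 1, the system is STABLE.
The servers are busy 76.59% of the time.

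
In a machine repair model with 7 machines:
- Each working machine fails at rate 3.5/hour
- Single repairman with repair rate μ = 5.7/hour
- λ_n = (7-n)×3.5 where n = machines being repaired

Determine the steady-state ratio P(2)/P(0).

P(2)/P(0) = ∏_{i=0}^{2-1} λ_i/μ_{i+1}
= (7-0)×3.5/5.7 × (7-1)×3.5/5.7
= 15.8356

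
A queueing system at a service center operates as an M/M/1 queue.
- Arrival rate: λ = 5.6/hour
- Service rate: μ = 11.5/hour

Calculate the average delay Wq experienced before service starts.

First, compute utilization: ρ = λ/μ = 5.6/11.5 = 0.4870
For M/M/1: Wq = λ/(μ(μ-λ))
Wq = 5.6/(11.5 × (11.5-5.6))
Wq = 5.6/(11.5 × 5.90)
Wq = 0.08254 hours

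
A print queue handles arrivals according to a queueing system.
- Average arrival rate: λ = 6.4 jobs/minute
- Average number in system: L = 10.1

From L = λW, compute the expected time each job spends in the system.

Little's Law: L = λW, so W = L/λ
W = 10.1/6.4 = 1.5781 minutes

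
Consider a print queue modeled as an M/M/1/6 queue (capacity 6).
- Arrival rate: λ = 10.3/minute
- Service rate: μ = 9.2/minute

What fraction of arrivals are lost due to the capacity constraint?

ρ = λ/μ = 10.3/9.2 = 1.11957
P₀ = (1-ρ)/(1-ρ^(K+1)) = (1-1.11957)/(1-1.11957^7) = -0.11957/-1.2047 = 0.09925
P_K = P₀×ρ^K = 0.0992491 × 1.11957^6 = 0.0992491 × 1.96928 = 0.1954
Blocking probability = 19.54%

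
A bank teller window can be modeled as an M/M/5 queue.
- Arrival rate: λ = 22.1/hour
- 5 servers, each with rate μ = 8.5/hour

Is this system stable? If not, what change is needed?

Stability requires ρ = λ/(cμ) < 1
ρ = 22.1/(5 × 8.5) = 22.1/42.50 = 0.5200
Since 0.5200 < 1, the system is STABLE.
The servers are busy 52.00% of the time.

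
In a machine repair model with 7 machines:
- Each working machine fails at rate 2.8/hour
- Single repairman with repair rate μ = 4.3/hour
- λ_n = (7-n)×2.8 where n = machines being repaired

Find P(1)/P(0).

P(1)/P(0) = ∏_{i=0}^{1-1} λ_i/μ_{i+1}
= (7-0)×2.8/4.3
= 4.5581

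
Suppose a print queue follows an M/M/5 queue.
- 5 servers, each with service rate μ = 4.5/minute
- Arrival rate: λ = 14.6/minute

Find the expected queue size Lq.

Traffic intensity: ρ = λ/(cμ) = 14.6/(5×4.5) = 0.6489
Since ρ = 0.6489 < 1, system is stable.
Offered load a = λ/μ = cρ = 14.6/4.5 = 3.2444
P₀ = [ Σₙ₌₀^4 aⁿ/n! + a^5/(5!(1-ρ)) ]⁻¹
Σ = a^0/0! + a^1/1! + a^2/2! + a^3/3! + a^4/4! = 1.0000 + 3.2444 + 5.2632 + 5.6921 + 4.6169 = 19.8166
a^5/(5!(1-ρ)) = 359.5023/(120 × 0.35111) = 8.5325
P₀ = 1/(19.8166 + 8.5325) = 0.03527
Lq = P₀·a^5·ρ / (5!(1-ρ)²) = 0.035274 × 359.5023 × 0.64889 / (120 × 0.12328) = 0.5562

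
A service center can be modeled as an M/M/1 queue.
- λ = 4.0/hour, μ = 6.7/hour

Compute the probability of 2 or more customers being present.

ρ = λ/μ = 4.0/6.7 = 0.5970
P(N ≥ n) = ρⁿ
P(N ≥ 2) = 0.5970^2
P(N ≥ 2) = 0.3564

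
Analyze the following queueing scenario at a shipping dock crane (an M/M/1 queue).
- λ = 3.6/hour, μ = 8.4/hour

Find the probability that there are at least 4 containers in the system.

ρ = λ/μ = 3.6/8.4 = 0.4286
P(N ≥ n) = ρⁿ
P(N ≥ 4) = 0.4286^4
P(N ≥ 4) = 0.03374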